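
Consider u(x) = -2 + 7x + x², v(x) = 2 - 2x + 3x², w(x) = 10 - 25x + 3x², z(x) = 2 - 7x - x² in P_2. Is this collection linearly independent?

Write each element as a coordinate vector in ℝ³ using {1, x, x²}.
There are 4 vectors in a 3-dimensional space, so they cannot be linearly independent.

linearly dependent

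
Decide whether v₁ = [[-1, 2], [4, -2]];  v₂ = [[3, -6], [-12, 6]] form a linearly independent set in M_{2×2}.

Write each element as a coordinate vector in ℝ⁴ using {E₁₁, E₁₂, E₂₁, E₂₂}.
Place the vectors as rows of a 2×4 matrix and reduce to echelon form.
The reduction yields 1 nonzero row, so the rank is 1.
Since rank 1 < 2, the set is linearly dependent.

linearly dependent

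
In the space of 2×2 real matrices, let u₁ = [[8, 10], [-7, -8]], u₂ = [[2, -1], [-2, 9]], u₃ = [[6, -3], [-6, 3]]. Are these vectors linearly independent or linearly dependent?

Take coordinates with respect to the standard basis {E₁₁, E₁₂, E₂₁, E₂₂}.
Place the vectors as rows of a 3×4 matrix and reduce to echelon form.
The reduction yields 3 nonzero rows, so the rank is 3.
Since rank = 3 (the number of vectors), the set is linearly independent.

linearly independent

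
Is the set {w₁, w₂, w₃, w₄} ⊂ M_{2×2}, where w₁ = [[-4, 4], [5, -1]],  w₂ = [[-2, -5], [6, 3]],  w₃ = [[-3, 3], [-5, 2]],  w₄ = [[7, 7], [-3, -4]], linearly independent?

Take coordinates with respect to the standard basis {E₁₁, E₁₂, E₂₁, E₂₂}.
Form the 4×4 matrix with these as columns; its determinant is -1288.
A nonzero determinant means the columns are linearly independent.

linearly independent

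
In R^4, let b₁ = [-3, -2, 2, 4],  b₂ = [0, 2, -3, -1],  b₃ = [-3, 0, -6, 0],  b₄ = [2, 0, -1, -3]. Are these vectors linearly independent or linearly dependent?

linearly dependent

The matrix [b₁|b₂|b₃|b₄] has determinant 0.
A zero determinant means the columns are linearly dependent.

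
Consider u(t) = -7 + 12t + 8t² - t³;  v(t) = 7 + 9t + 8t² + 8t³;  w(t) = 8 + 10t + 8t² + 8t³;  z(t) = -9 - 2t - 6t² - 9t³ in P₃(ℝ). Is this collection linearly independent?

linearly independent

Write each element as a coordinate vector in ℝ⁴ using {1, t, …, t³}.
Row-reduce the matrix whose columns are u, v, w, z.
The reduction yields 4 nonzero rows, so the rank is 4.
Since rank = 4 (the number of vectors), the set is linearly independent.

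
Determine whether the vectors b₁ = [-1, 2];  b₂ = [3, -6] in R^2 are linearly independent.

One vector is a scalar multiple of another, so the set is dependent.

linearly dependent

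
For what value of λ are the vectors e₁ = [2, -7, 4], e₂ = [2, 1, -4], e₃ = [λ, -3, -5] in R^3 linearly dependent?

Dependence holds iff the 3×3 matrix [e₁ e₂ e₃] is singular.
Expanding, det = 24*λ - 128.
Solving 24*λ - 128 = 0 yields λ = 16/3.

λ = 16/3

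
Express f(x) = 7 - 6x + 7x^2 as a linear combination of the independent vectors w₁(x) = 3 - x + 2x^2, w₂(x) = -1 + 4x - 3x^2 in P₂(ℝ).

f = 2w₁ - w₂

Identify each element with its coordinate vector in ℝ³ via {1, x, x^2}.
Solve the system with w₁, w₂ as columns and f as the right-hand side.
Back-substitution yields (a₁, a₂) = (2, -1).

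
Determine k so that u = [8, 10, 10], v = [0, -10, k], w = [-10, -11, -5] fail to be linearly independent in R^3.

The vectors are dependent exactly when the determinant of the matrix with rows u, v, w vanishes.
The determinant works out to -12*k - 600.
This vanishes exactly when k = -50.

k = -50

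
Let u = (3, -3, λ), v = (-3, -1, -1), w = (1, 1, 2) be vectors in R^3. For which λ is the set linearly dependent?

λ = -9

Place the vectors as rows of a 3×3 matrix; dependence ⇔ determinant zero.
The determinant works out to -2*λ - 18.
This vanishes exactly when λ = -9.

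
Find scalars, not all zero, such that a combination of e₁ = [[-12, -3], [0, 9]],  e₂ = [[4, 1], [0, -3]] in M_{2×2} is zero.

Take coordinates with respect to {E₁₁, E₁₂, E₂₁, E₂₂}.
Solve the homogeneous system with e₁, e₂ as columns by row-reducing the coefficient matrix.
One solution (up to scaling) is (1, 3).

e₁ + 3e₂ = 0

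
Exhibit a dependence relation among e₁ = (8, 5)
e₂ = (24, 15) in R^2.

3e₁ - e₂ = 0

Write the vectors as columns of a matrix and find a nonzero vector in its null space.
One solution (up to scaling) is (3, -1).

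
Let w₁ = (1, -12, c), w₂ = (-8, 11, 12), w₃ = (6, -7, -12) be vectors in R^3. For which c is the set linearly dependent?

c = 24

Dependence holds iff the 3×3 matrix [w₁ w₂ w₃] is singular.
Cofactor expansion gives det = 240 - 10*c.
Solving 240 - 10*c = 0 yields c = 24.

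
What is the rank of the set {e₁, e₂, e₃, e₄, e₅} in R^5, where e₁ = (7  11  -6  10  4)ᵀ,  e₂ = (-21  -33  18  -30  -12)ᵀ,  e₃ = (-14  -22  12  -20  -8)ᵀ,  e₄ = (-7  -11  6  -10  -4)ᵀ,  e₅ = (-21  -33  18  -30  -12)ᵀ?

Row-reduce the 5×5 matrix with these as rows.
The echelon form has 1 nonzero row, so the rank is 1.

1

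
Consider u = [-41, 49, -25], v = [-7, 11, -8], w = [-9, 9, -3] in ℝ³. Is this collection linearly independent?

Form the 3×3 matrix with these as columns; its determinant is 0.
A zero determinant means the columns are linearly dependent.
Indeed u - 2v - 3w = 0.

linearly dependent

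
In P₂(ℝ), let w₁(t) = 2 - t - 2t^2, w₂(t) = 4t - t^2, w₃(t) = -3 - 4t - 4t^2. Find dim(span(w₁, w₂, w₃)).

Represent each element by its coordinate vector in ℝ³.
Form the matrix with w₁, w₂, w₃ as columns and reduce.
The echelon form has 3 nonzero rows, so the rank is 3.

dim = 3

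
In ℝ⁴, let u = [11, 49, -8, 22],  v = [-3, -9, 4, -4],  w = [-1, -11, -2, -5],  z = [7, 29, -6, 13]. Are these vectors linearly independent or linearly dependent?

linearly dependent

The matrix [u|v|w|z] has determinant 0.
A zero determinant means the columns are linearly dependent.
Indeed u + 3v + 2w = 0.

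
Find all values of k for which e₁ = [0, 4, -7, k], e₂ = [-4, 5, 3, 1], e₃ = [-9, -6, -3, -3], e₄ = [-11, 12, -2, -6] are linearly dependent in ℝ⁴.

k = -7

Place the vectors as rows of a 4×4 matrix; dependence ⇔ determinant zero.
The determinant works out to 639*k + 4473.
This vanishes exactly when k = -7.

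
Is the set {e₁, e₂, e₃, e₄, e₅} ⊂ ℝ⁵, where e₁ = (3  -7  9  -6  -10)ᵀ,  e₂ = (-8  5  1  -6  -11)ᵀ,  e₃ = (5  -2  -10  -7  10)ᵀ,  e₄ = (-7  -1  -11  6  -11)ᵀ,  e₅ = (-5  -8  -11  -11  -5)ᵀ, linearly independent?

Row-reduce the matrix whose columns are e₁, e₂, e₃, e₄, e₅.
The reduction yields 5 nonzero rows, so the rank is 5.
Since rank = 5 (the number of vectors), the set is linearly independent.

linearly independent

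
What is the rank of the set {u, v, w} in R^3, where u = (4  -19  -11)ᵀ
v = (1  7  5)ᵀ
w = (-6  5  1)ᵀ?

Row-reduce the 3×3 matrix with these as rows.
Exactly 2 pivots survive; hence the rank is 2.

2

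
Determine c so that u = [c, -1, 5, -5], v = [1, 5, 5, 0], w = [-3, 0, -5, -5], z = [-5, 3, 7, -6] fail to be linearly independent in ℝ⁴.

c = -27/5

Place the vectors as rows of a 4×4 matrix; dependence ⇔ determinant zero.
Cofactor expansion gives det = 250*c + 1350.
Setting this to zero gives c = -27/5.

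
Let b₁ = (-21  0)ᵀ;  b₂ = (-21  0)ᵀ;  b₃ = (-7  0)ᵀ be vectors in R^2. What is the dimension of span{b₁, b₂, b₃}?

dim = 1

Form the matrix with b₁, b₂, b₃ as columns and reduce.
There is 1 pivot column, so rank = 1.
(With 3 elements in a 2-dimensional space the rank is at most 2.)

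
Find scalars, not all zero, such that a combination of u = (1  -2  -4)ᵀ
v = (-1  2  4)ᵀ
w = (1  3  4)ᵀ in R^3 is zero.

Write the vectors as columns of a matrix and find a nonzero vector in its null space.
A generator of the null space is (1, 1, 0).

u + v = 0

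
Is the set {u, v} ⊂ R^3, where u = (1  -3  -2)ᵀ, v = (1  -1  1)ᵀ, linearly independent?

Place the vectors as rows of a 2×3 matrix and reduce to echelon form.
The reduction yields 2 nonzero rows, so the rank is 2.
Since rank = 2 (the number of vectors), the set is linearly independent.

linearly independent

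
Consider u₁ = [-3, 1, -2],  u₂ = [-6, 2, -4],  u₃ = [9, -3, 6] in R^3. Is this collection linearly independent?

linearly dependent

One vector is a scalar multiple of another, so the set is dependent.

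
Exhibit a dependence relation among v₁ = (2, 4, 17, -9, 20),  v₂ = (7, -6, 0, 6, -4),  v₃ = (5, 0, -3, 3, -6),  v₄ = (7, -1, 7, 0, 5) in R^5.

v₁ + v₂ + v₃ - 2v₄ = 0

Set up α₁v₁ + … + α₄v₄ = 0 and solve the homogeneous system.
A generator of the null space is (1, 1, 1, -2).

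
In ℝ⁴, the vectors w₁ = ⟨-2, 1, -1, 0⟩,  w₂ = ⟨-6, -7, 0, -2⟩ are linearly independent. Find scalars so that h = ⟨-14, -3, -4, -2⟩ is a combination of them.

h = 4w₁ + w₂

Since w₁, w₂ are independent, the coefficients expressing h are uniquely determined by a linear system.
Row-reducing the augmented matrix gives the unique coefficients (α₁, α₂) = (4, 1).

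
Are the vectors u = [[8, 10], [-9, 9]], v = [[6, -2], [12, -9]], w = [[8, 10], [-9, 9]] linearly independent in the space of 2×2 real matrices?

Take coordinates with respect to the standard basis {E₁₁, E₁₂, E₂₁, E₂₂}.
Two of the vectors are equal, giving an immediate dependence.

linearly dependent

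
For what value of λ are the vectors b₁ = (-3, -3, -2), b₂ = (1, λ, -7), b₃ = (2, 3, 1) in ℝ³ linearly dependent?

The set is linearly dependent precisely when det[b₁; b₂; b₃] = 0.
Cofactor expansion gives det = λ - 24.
Setting this to zero gives λ = 24.

λ = 24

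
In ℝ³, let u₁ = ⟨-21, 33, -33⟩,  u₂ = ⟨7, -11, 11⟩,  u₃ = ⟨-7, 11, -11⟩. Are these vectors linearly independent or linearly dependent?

Place the vectors as rows of a 3×3 matrix and reduce to echelon form.
The reduction yields 1 nonzero row, so the rank is 1.
Since rank 1 < 3, the set is linearly dependent.
Indeed u₁ + 3u₂ = 0.

linearly dependent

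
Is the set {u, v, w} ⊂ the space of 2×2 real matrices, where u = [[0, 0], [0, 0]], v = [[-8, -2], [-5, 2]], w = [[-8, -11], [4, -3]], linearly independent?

Write each element as a coordinate vector in ℝ⁴ using {E₁₁, E₁₂, E₂₁, E₂₂}.
One of the vectors is the zero vector, so the set is linearly dependent.

linearly dependent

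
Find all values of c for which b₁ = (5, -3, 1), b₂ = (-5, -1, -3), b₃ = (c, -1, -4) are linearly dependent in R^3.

The vectors are dependent exactly when the determinant of the matrix with rows b₁, b₂, b₃ vanishes.
Cofactor expansion gives det = 10*c + 70.
This vanishes exactly when c = -7.

c = -7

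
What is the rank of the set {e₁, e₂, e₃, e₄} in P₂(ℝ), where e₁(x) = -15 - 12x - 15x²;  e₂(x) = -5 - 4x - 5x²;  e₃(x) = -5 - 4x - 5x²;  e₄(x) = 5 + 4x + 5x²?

rank 1

Represent each element by its coordinate vector in ℝ³.
Form the matrix with e₁, e₂, e₃, e₄ as columns and reduce.
The echelon form has 1 nonzero row, so the rank is 1.
(With 4 elements in a 3-dimensional space the rank is at most 3.)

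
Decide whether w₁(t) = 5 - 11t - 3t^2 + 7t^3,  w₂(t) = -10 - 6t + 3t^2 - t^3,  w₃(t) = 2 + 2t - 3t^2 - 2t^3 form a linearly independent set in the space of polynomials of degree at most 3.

Write each element as a coordinate vector in ℝ⁴ using {1, t, …, t^3}.
Place the vectors as rows of a 3×4 matrix and reduce to echelon form.
The reduction yields 3 nonzero rows, so the rank is 3.
Since rank = 3 (the number of vectors), the set is linearly independent.

linearly independent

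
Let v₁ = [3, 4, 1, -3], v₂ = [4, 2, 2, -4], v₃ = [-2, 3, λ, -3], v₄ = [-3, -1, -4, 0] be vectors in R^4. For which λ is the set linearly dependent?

λ = -29/5

Dependence holds iff the 4×4 matrix [v₁ v₂ v₃ v₄] is singular.
The determinant works out to 30*λ + 174.
Solving 30*λ + 174 = 0 yields λ = -29/5.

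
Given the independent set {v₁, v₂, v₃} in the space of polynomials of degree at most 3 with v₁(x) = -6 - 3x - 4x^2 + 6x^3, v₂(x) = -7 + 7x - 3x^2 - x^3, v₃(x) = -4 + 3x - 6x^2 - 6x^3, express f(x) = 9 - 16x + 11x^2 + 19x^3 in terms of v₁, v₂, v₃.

f = v₁ - v₂ - 2v₃

Work in coordinates with respect to the standard basis {1, x, …, x^3}.
Solve the system with v₁, v₂, v₃ as columns and f as the right-hand side.
Row-reducing the augmented matrix gives the unique coefficients (c₁, c₂, c₃) = (1, -1, -2).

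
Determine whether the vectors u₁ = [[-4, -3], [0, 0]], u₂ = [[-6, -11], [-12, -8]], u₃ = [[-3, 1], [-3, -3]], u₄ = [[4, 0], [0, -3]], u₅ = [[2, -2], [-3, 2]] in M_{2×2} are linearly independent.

linearly dependent

Write each element as a coordinate vector in ℝ⁴ using {E₁₁, E₁₂, E₂₁, E₂₂}.
There are 5 vectors in a 4-dimensional space, so they cannot be linearly independent.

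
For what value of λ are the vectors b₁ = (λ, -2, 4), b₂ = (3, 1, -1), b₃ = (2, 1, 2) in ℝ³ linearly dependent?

λ = -20/3

Place the vectors as rows of a 3×3 matrix; dependence ⇔ determinant zero.
Cofactor expansion gives det = 3*λ + 20.
Setting this to zero gives λ = -20/3.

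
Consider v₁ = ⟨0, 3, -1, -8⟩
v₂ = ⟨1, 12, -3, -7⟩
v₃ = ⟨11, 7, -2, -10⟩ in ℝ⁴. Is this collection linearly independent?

Place the vectors as rows of a 3×4 matrix and reduce to echelon form.
The reduction yields 3 nonzero rows, so the rank is 3.
Since rank = 3 (the number of vectors), the set is linearly independent.

linearly independent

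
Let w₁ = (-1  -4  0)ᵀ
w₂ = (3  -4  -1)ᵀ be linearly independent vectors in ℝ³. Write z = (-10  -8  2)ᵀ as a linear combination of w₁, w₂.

Solve the system with w₁, w₂ as columns and z as the right-hand side.
Row-reducing the augmented matrix gives the unique coefficients (a₁, a₂) = (4, -2).

z = 4w₁ - 2w₂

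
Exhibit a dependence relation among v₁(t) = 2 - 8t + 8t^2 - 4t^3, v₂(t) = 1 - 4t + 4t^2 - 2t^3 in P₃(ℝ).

v₁ - 2v₂ = 0

Pass to coordinate vectors relative to the basis {1, t, …, t^3}.
Write the vectors as columns of a matrix and find a nonzero vector in its null space.
The free variable yields coefficients (1, -2) (any nonzero multiple also works).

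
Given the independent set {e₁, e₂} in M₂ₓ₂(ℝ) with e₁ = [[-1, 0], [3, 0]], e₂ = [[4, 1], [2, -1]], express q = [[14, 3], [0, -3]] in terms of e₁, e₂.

Identify each element with its coordinate vector in ℝ⁴ via {E₁₁, E₁₂, E₂₁, E₂₂}.
Since e₁, e₂ are independent, the coefficients expressing q are uniquely determined by a linear system.
The system has the unique solution (c₁, c₂) = (-2, 3).

q = -2e₁ + 3e₂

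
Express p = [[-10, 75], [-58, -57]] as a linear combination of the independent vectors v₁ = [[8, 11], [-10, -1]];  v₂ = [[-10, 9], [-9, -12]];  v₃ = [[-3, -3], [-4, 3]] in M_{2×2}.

p = 3v₁ + 4v₂ - 2v₃

Identify each element with its coordinate vector in ℝ⁴ via {E₁₁, E₁₂, E₂₁, E₂₂}.
Set up the augmented matrix [v₁ | v₂ | v₃ | p] and row-reduce.
Row-reducing the augmented matrix gives the unique coefficients (a₁, a₂, a₃) = (3, 4, -2).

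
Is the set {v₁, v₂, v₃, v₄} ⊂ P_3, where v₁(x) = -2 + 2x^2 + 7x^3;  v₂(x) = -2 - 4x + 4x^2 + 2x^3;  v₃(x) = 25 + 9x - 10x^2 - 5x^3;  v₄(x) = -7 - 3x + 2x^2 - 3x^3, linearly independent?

linearly dependent

Take coordinates with respect to the standard basis {1, x, …, x^3}.
Form the 4×4 matrix with these as columns; its determinant is 0.
A zero determinant means the columns are linearly dependent.
Indeed 2v₁ + v₃ + 3v₄ = 0.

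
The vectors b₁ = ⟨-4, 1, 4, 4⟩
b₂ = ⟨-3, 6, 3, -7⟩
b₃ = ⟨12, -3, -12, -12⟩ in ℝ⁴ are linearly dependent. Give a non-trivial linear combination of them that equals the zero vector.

3b₁ + b₃ = 0

Write the vectors as columns of a matrix and find a nonzero vector in its null space.
One solution (up to scaling) is (3, 0, 1).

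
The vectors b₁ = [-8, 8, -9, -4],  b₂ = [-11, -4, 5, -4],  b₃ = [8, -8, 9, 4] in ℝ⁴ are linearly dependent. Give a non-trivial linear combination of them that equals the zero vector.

b₁ + b₃ = 0

Solve the homogeneous system with b₁, b₂, b₃ as columns by row-reducing the coefficient matrix.
The free variable yields coefficients (1, 0, 1) (any nonzero multiple also works).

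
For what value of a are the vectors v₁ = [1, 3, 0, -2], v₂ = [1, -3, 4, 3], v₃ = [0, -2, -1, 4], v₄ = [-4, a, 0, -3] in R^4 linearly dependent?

a = -14/3

Dependence holds iff the 4×4 matrix [v₁ v₂ v₃ v₄] is singular.
The determinant works out to 21*a + 98.
Solving 21*a + 98 = 0 yields a = -14/3.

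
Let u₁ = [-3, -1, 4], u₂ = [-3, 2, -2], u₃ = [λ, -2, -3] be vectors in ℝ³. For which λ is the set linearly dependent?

The set is linearly dependent precisely when det[u₁; u₂; u₃] = 0.
The determinant works out to 63 - 6*λ.
Solving 63 - 6*λ = 0 yields λ = 21/2.

λ = 21/2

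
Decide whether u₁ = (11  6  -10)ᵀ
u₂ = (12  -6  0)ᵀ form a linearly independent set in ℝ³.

linearly independent

Place the vectors as rows of a 2×3 matrix and reduce to echelon form.
The reduction yields 2 nonzero rows, so the rank is 2.
Since rank = 2 (the number of vectors), the set is linearly independent.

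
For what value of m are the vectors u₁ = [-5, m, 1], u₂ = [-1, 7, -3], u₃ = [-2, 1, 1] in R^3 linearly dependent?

Place the vectors as rows of a 3×3 matrix; dependence ⇔ determinant zero.
Expanding, det = 7*m - 37.
Setting this to zero gives m = 37/7.

m = 37/7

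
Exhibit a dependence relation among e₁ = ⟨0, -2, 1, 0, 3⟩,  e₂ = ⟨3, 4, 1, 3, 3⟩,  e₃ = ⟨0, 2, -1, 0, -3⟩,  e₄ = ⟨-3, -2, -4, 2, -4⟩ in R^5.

e₁ + e₃ = 0

Set up α₁e₁ + … + α₄e₄ = 0 and solve the homogeneous system.
The free variable yields coefficients (1, 0, 1, 0) (any nonzero multiple also works).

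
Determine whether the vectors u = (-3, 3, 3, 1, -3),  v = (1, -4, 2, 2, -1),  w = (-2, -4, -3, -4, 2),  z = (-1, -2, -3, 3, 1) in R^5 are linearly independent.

linearly independent

Place the vectors as rows of a 4×5 matrix and reduce to echelon form.
The reduction yields 4 nonzero rows, so the rank is 4.
Since rank = 4 (the number of vectors), the set is linearly independent.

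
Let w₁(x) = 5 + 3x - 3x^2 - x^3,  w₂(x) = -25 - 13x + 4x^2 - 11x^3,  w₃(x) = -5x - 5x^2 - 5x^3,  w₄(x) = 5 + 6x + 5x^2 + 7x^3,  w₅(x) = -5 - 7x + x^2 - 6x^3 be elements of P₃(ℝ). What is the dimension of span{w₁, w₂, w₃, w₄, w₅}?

Pass to coordinate vectors with respect to the basis {1, x, …, x^3}.
Apply Gaussian elimination to the matrix whose rows are w₁, w₂, w₃, w₄, w₅.
The echelon form has 4 nonzero rows, so the rank is 4.
(With 5 elements in a 4-dimensional space the rank is at most 4.)

dim = 4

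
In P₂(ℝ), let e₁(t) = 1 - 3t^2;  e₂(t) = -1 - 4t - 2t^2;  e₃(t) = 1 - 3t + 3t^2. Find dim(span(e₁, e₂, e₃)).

Pass to coordinate vectors with respect to the basis {1, t, t^2}.
Form the matrix with e₁, e₂, e₃ as columns and reduce.
Reduction leaves 3 leading entries, giving rank 3.

3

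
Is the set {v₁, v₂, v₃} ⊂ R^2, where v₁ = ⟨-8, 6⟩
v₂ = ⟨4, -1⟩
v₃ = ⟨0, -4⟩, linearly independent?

linearly dependent

There are 3 vectors in a 2-dimensional space, so they cannot be linearly independent.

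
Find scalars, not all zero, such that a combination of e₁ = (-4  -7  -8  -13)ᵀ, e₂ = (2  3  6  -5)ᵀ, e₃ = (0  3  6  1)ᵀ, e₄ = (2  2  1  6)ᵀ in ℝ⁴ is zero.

Row-reduce the matrix with e₁, e₂, e₃, e₄ as columns; the null space gives the coefficients.
One solution (up to scaling) is (1, 0, 1, 2).

e₁ + e₃ + 2e₄ = 0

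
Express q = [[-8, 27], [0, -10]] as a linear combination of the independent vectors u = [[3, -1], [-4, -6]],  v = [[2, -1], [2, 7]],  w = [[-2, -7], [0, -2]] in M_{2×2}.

q = -2u - 4v - 3w

Identify each element with its coordinate vector in ℝ⁴ via {E₁₁, E₁₂, E₂₁, E₂₂}.
Set up the augmented matrix [u | v | w | q] and row-reduce.
The system has the unique solution (c₁, c₂, c₃) = (-2, -4, -3).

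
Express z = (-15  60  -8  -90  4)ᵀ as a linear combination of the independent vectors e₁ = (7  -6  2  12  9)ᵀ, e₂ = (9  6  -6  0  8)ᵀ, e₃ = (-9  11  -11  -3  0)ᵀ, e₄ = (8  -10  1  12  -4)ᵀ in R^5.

z = -4e₁ + 3e₂ - 2e₃ - 4e₄

Set up the augmented matrix [e₁ | e₂ | e₃ | e₄ | z] and row-reduce.
Back-substitution yields (c₁, …, c₄) = (-4, 3, -2, -4).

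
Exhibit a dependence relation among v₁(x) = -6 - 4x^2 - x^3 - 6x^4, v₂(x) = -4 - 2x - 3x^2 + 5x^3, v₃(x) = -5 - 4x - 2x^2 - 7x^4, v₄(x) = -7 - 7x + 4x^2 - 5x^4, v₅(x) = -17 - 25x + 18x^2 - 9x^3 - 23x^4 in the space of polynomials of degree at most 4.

v₁ + 2v₂ - 2v₃ - 3v₄ + v₅ = 0

Pass to coordinate vectors relative to the basis {1, x, …, x^4}.
Set up α₁v₁ + … + α₅v₅ = 0 and solve the homogeneous system.
One solution (up to scaling) is (1, 2, -2, -3, 1).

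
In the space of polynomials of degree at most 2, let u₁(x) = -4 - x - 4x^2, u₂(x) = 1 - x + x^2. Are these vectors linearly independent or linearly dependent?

linearly independent

Take coordinates with respect to the standard basis {1, x, x^2}.
Place the vectors as rows of a 2×3 matrix and reduce to echelon form.
The reduction yields 2 nonzero rows, so the rank is 2.
Since rank = 2 (the number of vectors), the set is linearly independent.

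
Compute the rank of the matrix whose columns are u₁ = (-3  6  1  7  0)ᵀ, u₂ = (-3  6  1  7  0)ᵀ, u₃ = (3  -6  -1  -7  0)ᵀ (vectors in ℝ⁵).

rank 1

Put the 5×3 matrix [u₁|u₂|u₃] into echelon form.
The echelon form has 1 nonzero row, so the rank is 1.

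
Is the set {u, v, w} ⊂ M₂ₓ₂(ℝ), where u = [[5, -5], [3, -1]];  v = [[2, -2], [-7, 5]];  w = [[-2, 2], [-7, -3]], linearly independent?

Write each element as a coordinate vector in ℝ⁴ using {E₁₁, E₁₂, E₂₁, E₂₂}.
Place the vectors as rows of a 3×4 matrix and reduce to echelon form.
The reduction yields 3 nonzero rows, so the rank is 3.
Since rank = 3 (the number of vectors), the set is linearly independent.

linearly independent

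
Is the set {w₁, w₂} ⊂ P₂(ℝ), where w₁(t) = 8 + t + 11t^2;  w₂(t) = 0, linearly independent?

Write each element as a coordinate vector in ℝ³ using {1, t, t^2}.
One of the vectors is the zero vector, so the set is linearly dependent.

linearly dependent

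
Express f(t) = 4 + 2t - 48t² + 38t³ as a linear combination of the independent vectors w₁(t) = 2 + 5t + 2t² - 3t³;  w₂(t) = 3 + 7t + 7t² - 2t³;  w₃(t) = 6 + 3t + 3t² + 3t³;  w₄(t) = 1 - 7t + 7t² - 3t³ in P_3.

f = -2w₁ - 4w₂ + 4w₃ - 4w₄

Work in coordinates with respect to the standard basis {1, t, …, t³}.
Solve the system with w₁, w₂, w₃, w₄ as columns and f as the right-hand side.
Row-reducing the augmented matrix gives the unique coefficients (c₁, …, c₄) = (-2, -4, 4, -4).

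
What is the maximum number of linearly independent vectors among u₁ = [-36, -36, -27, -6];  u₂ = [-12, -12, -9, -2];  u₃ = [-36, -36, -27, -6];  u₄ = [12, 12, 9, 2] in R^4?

Row-reduce the 4×4 matrix with these as rows.
Exactly 1 pivot survives; hence the rank is 1.

1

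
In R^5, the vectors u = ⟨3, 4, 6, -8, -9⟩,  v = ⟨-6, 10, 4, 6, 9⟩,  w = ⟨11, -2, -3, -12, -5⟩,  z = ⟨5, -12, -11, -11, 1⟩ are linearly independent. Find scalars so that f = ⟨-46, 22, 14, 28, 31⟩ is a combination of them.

Set up the augmented matrix [u | v | w | z | f] and row-reduce.
Back-substitution yields (α₁, …, α₄) = (2, 3, -4, 2).

f = 2u + 3v - 4w + 2z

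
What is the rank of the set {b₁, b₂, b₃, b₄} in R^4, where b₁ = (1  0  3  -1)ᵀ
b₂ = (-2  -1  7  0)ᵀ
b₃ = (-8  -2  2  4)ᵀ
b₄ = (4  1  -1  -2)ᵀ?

2

Apply Gaussian elimination to the matrix whose rows are b₁, b₂, b₃, b₄.
Reduction leaves 2 leading entries, giving rank 2.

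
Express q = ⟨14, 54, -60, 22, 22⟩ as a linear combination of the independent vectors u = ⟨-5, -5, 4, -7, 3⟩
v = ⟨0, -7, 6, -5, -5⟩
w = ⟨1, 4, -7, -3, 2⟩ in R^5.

q = -2u - 4v + 4w

Solve the system with u, v, w as columns and q as the right-hand side.
Row-reducing the augmented matrix gives the unique coefficients (c₁, c₂, c₃) = (-2, -4, 4).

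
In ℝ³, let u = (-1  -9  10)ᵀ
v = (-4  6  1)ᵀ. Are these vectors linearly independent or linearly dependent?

Row-reduce the matrix whose columns are u, v.
The reduction yields 2 nonzero rows, so the rank is 2.
Since rank = 2 (the number of vectors), the set is linearly independent.

linearly independent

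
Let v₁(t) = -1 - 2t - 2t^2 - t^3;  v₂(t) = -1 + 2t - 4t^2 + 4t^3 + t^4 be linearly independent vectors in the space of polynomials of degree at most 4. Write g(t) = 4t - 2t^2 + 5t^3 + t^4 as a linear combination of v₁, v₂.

Work in coordinates with respect to the standard basis {1, t, …, t^4}.
Set up the augmented matrix [v₁ | v₂ | g] and row-reduce.
The system has the unique solution (c₁, c₂) = (-1, 1).

g = -v₁ + v₂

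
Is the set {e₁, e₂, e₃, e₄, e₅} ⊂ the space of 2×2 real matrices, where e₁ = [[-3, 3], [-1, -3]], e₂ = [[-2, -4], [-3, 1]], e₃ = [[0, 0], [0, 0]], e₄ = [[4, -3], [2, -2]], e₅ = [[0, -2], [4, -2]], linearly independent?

Take coordinates with respect to the standard basis {E₁₁, E₁₂, E₂₁, E₂₂}.
There are 5 vectors in a 4-dimensional space, so they cannot be linearly independent.

linearly dependent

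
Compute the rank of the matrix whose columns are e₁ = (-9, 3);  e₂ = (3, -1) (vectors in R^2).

rank 1

Row-reduce the 2×2 matrix with these as rows.
There is 1 pivot column, so rank = 1.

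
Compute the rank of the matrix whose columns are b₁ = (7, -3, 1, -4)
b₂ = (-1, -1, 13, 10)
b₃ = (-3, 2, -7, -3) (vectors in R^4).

Row-reduce the 3×4 matrix with these as rows.
There are 2 pivot columns, so rank = 2.

2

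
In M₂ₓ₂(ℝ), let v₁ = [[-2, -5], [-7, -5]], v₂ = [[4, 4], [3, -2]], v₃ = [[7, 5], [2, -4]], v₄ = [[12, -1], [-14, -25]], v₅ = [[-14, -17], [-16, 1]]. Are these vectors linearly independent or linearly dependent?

Take coordinates with respect to the standard basis {E₁₁, E₁₂, E₂₁, E₂₂}.
There are 5 vectors in a 4-dimensional space, so they cannot be linearly independent.

linearly dependent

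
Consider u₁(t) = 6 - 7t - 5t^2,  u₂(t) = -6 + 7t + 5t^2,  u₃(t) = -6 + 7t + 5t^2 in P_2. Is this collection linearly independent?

Write each element as a coordinate vector in ℝ³ using {1, t, t^2}.
Two of the vectors are equal, giving an immediate dependence.

linearly dependent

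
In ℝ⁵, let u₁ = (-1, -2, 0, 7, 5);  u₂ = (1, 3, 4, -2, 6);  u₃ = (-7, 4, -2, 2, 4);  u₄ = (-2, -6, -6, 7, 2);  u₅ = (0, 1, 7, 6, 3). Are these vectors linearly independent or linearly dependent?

linearly independent

The matrix [u₁|u₂|u₃|u₄|u₅] has determinant 3531.
A nonzero determinant means the columns are linearly independent.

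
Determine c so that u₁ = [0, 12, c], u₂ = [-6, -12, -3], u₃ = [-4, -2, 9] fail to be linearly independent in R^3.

Place the vectors as rows of a 3×3 matrix; dependence ⇔ determinant zero.
The determinant works out to 792 - 36*c.
This vanishes exactly when c = 22.

c = 22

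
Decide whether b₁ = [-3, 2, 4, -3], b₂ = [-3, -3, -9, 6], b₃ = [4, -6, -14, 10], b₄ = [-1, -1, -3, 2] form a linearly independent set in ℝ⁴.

The matrix [b₁|b₂|b₃|b₄] has determinant 0.
A zero determinant means the columns are linearly dependent.
Indeed 6b₁ - 2b₂ + 3b₃ = 0.

linearly dependent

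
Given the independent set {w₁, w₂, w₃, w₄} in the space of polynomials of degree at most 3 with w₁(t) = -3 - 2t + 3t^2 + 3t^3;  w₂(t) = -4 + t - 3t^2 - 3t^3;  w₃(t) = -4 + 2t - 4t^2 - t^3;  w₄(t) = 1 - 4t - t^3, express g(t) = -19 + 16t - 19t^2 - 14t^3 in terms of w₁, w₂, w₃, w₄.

g = -w₁ + 4w₂ + w₃ - 2w₄

Work in coordinates with respect to the standard basis {1, t, …, t^3}.
Write g = α₁w₁ + … + α₄w₄ and equate components.
Back-substitution yields (α₁, …, α₄) = (-1, 4, 1, -2).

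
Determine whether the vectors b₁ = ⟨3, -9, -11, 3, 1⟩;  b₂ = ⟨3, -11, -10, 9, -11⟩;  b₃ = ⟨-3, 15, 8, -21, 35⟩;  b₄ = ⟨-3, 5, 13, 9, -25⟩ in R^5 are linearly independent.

linearly dependent

Row-reduce the matrix whose columns are b₁, b₂, b₃, b₄.
The reduction yields 2 nonzero rows, so the rank is 2.
Since rank 2 < 4, the set is linearly dependent.
Indeed 2b₁ - 3b₂ - b₃ = 0.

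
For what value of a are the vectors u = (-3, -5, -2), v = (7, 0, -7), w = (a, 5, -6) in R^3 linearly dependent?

Place the vectors as rows of a 3×3 matrix; dependence ⇔ determinant zero.
Cofactor expansion gives det = 35*a - 385.
Solving 35*a - 385 = 0 yields a = 11.

a = 11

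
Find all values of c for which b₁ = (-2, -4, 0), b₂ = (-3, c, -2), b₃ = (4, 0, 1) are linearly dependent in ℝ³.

c = 10

Place the vectors as rows of a 3×3 matrix; dependence ⇔ determinant zero.
The determinant works out to 20 - 2*c.
Solving 20 - 2*c = 0 yields c = 10.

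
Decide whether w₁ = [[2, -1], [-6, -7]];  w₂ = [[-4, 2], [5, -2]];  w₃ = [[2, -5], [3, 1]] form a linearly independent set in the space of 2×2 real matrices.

linearly independent

Write each element as a coordinate vector in ℝ⁴ using {E₁₁, E₁₂, E₂₁, E₂₂}.
Place the vectors as rows of a 3×4 matrix and reduce to echelon form.
The reduction yields 3 nonzero rows, so the rank is 3.
Since rank = 3 (the number of vectors), the set is linearly independent.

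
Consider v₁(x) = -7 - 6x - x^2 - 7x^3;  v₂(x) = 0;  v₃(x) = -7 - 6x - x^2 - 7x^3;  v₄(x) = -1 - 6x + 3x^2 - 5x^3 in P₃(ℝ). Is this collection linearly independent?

linearly dependent

Write each element as a coordinate vector in ℝ⁴ using {1, x, …, x^3}.
One of the vectors is the zero vector, so the set is linearly dependent.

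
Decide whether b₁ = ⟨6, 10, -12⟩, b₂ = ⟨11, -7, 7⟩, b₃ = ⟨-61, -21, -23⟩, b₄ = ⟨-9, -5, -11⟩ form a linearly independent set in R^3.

linearly dependent

There are 4 vectors in a 3-dimensional space, so they cannot be linearly independent.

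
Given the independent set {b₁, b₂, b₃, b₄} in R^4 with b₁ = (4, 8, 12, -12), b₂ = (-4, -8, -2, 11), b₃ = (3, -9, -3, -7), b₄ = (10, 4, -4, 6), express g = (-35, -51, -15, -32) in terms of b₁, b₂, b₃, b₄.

Solve the system with b₁, b₂, b₃, b₄ as columns and g as the right-hand side.
Back-substitution yields (a₁, …, a₄) = (-2, -1, 3, -4).

g = -2b₁ - b₂ + 3b₃ - 4b₄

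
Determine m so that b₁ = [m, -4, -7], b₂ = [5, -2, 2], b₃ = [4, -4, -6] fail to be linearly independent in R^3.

The set is linearly dependent precisely when det[b₁; b₂; b₃] = 0.
Cofactor expansion gives det = 20*m - 68.
Setting this to zero gives m = 17/5.

m = 17/5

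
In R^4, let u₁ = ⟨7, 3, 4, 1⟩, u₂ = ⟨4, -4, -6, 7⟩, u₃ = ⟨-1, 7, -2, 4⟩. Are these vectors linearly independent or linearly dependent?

linearly independent

Place the vectors as rows of a 3×4 matrix and reduce to echelon form.
The reduction yields 3 nonzero rows, so the rank is 3.
Since rank = 3 (the number of vectors), the set is linearly independent.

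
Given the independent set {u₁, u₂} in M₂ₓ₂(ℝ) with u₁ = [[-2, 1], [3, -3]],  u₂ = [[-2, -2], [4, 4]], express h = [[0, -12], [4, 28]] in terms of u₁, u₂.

h = -4u₁ + 4u₂

Work in coordinates with respect to the standard basis {E₁₁, E₁₂, E₂₁, E₂₂}.
Solve the system with u₁, u₂ as columns and h as the right-hand side.
Row-reducing the augmented matrix gives the unique coefficients (a₁, a₂) = (-4, 4).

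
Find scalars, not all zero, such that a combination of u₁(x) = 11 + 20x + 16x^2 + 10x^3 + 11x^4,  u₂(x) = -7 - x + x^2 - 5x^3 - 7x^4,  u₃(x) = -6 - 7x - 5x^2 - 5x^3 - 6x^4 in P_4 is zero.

u₁ - u₂ + 3u₃ = 0

Pass to coordinate vectors relative to the basis {1, x, …, x^4}.
Write the vectors as columns of a matrix and find a nonzero vector in its null space.
A generator of the null space is (1, -1, 3).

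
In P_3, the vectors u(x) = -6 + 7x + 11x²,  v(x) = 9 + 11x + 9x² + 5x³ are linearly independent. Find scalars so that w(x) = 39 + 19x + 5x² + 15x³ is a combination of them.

w = -2u + 3v

Identify each element with its coordinate vector in ℝ⁴ via {1, x, …, x³}.
Since u, v are independent, the coefficients expressing w are uniquely determined by a linear system.
Row-reducing the augmented matrix gives the unique coefficients (a₁, a₂) = (-2, 3).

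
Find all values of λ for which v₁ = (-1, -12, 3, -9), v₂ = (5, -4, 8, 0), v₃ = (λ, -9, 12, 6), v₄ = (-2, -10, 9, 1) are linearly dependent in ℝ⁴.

Place the vectors as rows of a 4×4 matrix; dependence ⇔ determinant zero.
Expanding, det = -480*λ - 1200.
Setting this to zero gives λ = -5/2.

λ = -5/2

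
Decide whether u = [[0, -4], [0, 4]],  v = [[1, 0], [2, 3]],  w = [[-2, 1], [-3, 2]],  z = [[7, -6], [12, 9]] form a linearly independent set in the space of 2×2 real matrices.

linearly dependent

Write each element as a coordinate vector in ℝ⁴ using {E₁₁, E₁₂, E₂₁, E₂₂}.
Form the 4×4 matrix with these as columns; its determinant is 0.
A zero determinant means the columns are linearly dependent.
Indeed u + 3v - 2w - z = 0.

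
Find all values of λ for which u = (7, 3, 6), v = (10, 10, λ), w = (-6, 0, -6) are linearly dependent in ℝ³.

The set is linearly dependent precisely when det[u; v; w] = 0.
Expanding, det = 120 - 18*λ.
Setting this to zero gives λ = 20/3.

λ = 20/3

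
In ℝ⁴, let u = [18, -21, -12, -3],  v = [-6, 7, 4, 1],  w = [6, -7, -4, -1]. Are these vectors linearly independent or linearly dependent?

linearly dependent

Row-reduce the matrix whose columns are u, v, w.
The reduction yields 1 nonzero row, so the rank is 1.
Since rank 1 < 3, the set is linearly dependent.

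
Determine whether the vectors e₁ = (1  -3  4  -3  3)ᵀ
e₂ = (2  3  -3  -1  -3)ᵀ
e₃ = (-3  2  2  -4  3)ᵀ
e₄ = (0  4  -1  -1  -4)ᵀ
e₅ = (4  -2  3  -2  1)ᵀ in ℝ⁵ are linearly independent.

Form the 5×5 matrix with these as columns; its determinant is 504.
A nonzero determinant means the columns are linearly independent.

linearly independent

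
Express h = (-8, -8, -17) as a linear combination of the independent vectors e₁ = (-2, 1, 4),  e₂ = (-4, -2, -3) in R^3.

h = -2e₁ + 3e₂

Since e₁, e₂ are independent, the coefficients expressing h are uniquely determined by a linear system.
Back-substitution yields (a₁, a₂) = (-2, 3).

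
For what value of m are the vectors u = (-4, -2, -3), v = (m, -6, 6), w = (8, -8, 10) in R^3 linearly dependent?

The vectors are dependent exactly when the determinant of the matrix with rows u, v, w vanishes.
The determinant works out to 44*m - 192.
This vanishes exactly when m = 48/11.

m = 48/11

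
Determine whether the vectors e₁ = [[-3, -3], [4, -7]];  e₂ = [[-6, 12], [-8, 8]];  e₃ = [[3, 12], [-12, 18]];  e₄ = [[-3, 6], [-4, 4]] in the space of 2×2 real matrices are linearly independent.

Write each element as a coordinate vector in ℝ⁴ using {E₁₁, E₁₂, E₂₁, E₂₂}.
One vector is a scalar multiple of another, so the set is dependent.

linearly dependent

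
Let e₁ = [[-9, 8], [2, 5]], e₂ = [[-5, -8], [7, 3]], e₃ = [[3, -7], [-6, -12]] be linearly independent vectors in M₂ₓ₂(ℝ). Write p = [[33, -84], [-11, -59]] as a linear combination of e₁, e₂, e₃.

p = -4e₁ + 3e₂ + 4e₃

Take coordinate vectors relative to {E₁₁, E₁₂, E₂₁, E₂₂}.
Set up the augmented matrix [e₁ | e₂ | e₃ | p] and row-reduce.
Row-reducing the augmented matrix gives the unique coefficients (c₁, c₂, c₃) = (-4, 3, 4).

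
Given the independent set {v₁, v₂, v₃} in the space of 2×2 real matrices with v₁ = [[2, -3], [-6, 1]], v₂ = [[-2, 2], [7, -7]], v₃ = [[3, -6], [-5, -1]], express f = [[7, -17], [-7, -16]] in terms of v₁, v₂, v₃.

f = v₁ + 2v₂ + 3v₃

Work in coordinates with respect to the standard basis {E₁₁, E₁₂, E₂₁, E₂₂}.
Write f = a₁v₁ + … + a₃v₃ and equate components.
Back-substitution yields (a₁, a₂, a₃) = (1, 2, 3).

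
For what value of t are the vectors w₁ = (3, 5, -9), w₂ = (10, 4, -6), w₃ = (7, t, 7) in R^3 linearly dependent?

Place the vectors as rows of a 3×3 matrix; dependence ⇔ determinant zero.
Expanding, det = -72*t - 224.
Setting this to zero gives t = -28/9.

t = -28/9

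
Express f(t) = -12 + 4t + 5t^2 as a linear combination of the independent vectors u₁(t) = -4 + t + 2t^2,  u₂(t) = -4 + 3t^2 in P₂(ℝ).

Work in coordinates with respect to the standard basis {1, t, t^2}.
Since u₁, u₂ are independent, the coefficients expressing f are uniquely determined by a linear system.
Back-substitution yields (c₁, c₂) = (4, -1).

f = 4u₁ - u₂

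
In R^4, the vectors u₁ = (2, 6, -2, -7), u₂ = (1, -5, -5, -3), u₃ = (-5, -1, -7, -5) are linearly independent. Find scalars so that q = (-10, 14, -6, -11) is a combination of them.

q = u₁ - 2u₂ + 2u₃

Set up the augmented matrix [u₁ | u₂ | u₃ | q] and row-reduce.
Back-substitution yields (α₁, α₂, α₃) = (1, -2, 2).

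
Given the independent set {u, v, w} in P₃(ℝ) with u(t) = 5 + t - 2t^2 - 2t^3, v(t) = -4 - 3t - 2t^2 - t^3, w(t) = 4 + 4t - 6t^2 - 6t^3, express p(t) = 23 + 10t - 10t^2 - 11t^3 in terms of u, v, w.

p = 3u - v + w

Identify each element with its coordinate vector in ℝ⁴ via {1, t, …, t^3}.
Since u, v, w are independent, the coefficients expressing p are uniquely determined by a linear system.
The system has the unique solution (c₁, c₂, c₃) = (3, -1, 1).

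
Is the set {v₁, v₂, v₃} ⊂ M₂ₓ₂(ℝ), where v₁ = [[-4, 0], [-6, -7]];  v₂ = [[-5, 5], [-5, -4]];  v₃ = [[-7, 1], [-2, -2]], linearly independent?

linearly independent

Write each element as a coordinate vector in ℝ⁴ using {E₁₁, E₁₂, E₂₁, E₂₂}.
Place the vectors as rows of a 3×4 matrix and reduce to echelon form.
The reduction yields 3 nonzero rows, so the rank is 3.
Since rank = 3 (the number of vectors), the set is linearly independent.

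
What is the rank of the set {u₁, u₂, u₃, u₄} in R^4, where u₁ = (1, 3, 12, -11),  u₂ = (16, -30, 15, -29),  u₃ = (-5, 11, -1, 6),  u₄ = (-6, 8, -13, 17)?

2

Form the matrix with u₁, u₂, u₃, u₄ as columns and reduce.
There are 2 pivot columns, so rank = 2.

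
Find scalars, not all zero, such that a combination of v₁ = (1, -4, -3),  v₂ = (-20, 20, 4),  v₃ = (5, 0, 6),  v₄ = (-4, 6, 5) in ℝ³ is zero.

Write the vectors as columns of a matrix and find a nonzero vector in its null space.
The free variable yields coefficients (2, 1, 2, -2) (any nonzero multiple also works).

2v₁ + v₂ + 2v₃ - 2v₄ = 0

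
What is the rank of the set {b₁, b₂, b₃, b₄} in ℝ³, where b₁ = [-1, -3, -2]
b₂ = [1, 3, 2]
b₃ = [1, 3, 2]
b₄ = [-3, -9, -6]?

Put the 3×4 matrix [b₁|b₂|b₃|b₄] into echelon form.
Reduction leaves 1 leading entry, giving rank 1.
(With 4 elements in a 3-dimensional space the rank is at most 3.)

rank 1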